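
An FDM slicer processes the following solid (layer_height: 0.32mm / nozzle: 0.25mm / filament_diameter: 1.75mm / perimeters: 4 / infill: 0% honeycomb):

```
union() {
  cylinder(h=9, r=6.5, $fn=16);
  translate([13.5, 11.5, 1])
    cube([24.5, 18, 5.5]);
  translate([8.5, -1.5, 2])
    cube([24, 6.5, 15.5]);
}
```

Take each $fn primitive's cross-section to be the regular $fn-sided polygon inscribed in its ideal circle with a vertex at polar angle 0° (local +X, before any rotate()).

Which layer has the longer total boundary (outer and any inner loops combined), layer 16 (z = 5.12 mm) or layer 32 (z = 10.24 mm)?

layer 16 (z = 5.12 mm)

Layer 16 (z = 5.12): the cylinder: section is a regular 16-gon, circumradius r=6.5 (perimeter = 2·16·6.500·sin(180°/16) = 40.58 mm); the 24.5×18 cube at (13.5, 11.5) contributes its full rectangle (perimeter 85.00 mm); the cube at (8.5, -1.5) (footprint 24×6.5) is included at this height (perimeter 61.00 mm); Merging all regions: the 3 present regions are separate (no shared area or edge), so areas and boundary lengths simply add and each stays a separate island — boundary = 186.58 mm. So its perimeter = 186.58 mm. Layer 32 (z = 10.24): the cylinder does not reach this height (z outside [0, 9]); the cube at (13.5, 11.5) is absent (z outside [1, 6.5]); the cube at (8.5, -1.5) is present — its section is the full 24×6.5 rectangle (perimeter 61.00 mm); Merging all regions: only the 24×6.5 cube at (8.5, -1.5) is present, so the union is just that shape — boundary = 61.00 mm. So its perimeter = 61.00 mm. Layer 16 is larger (186.58 vs 61.00 mm).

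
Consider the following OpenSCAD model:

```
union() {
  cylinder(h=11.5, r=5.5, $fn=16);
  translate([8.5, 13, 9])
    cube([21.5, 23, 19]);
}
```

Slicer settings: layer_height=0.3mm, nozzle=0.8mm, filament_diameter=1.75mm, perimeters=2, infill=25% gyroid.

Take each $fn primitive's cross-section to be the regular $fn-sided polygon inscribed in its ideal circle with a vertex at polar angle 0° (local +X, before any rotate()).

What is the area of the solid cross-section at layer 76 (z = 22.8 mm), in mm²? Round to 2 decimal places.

At z = 22.8 mm: the cylinder is absent (z outside [0, 11.5]); the cube at (8.5, 13) is present — its section is the full 21.5×23 rectangle (area 494.50 mm²); Merging all regions: only the 21.5×23 cube at (8.5, 13) is present, so the union is just that shape — area = 494.50 mm². Overall, the cross-section is a single solid region. Net area = 494.50 mm².

494.50 mm²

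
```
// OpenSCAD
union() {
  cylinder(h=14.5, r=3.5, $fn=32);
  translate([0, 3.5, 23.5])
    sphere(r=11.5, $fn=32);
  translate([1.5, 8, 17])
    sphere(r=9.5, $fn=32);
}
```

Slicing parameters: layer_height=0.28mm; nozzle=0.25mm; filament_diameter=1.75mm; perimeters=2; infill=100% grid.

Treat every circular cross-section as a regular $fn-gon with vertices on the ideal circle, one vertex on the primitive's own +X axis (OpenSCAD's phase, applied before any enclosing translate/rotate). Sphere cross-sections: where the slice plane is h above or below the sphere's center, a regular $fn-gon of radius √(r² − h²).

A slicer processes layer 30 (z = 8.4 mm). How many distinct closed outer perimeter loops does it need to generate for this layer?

At z = 8.4 mm: the cylinder: section is a regular 32-gon, circumradius r=3.5; the sphere at (0, 3.5) does not reach this height (|z−center|=15.100 > r=11.5); the r=9.5 sphere at (1.5, 8) contributes a regular 32-gon of circumradius √(9.5²−8.6²) = 4.036; Merging all regions: the 2 present regions are separate (no shared area or edge), so areas and boundary lengths simply add and each stays a separate island — 2 connected regions. The result has 2 disconnected regions.

2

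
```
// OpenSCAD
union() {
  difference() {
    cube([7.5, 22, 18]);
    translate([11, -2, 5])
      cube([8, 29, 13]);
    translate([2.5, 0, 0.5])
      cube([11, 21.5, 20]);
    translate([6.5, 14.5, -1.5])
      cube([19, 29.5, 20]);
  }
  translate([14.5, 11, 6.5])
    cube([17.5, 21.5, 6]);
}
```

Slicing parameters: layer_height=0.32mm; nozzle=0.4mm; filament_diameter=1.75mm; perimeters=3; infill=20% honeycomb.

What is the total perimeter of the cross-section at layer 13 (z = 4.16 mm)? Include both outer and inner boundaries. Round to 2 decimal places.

57.00 mm

At z = 4.16 mm: the 7.5×22 cube contributes its full rectangle (perimeter 59.00 mm); the cube at (11, -2) is absent (z outside [5, 18]); the 11×21.5 cube at (2.5, 0) contributes its full rectangle (perimeter 65.00 mm); the 19×29.5 cube at (6.5, 14.5) contributes its full rectangle (perimeter 97.00 mm); After the difference (first − rest): starting from the 7.5×22 cube, the 11×21.5 cube at (2.5, 0) partially overlaps it — only the 107.50 mm² overlap (of its 236.50 mm²) is removed, clipping the outline; the 19×29.5 cube at (6.5, 14.5) partially overlaps it — only the 0.50 mm² overlap (of its 560.50 mm²) is removed, clipping the outline — boundary = 57.00 mm; the cube at (14.5, 11) is absent (z outside [6.5, 12.5]); Combining (union): only that combined region is present, so the union is just that shape — boundary = 57.00 mm. Overall, the cross-section is a single solid region. Total boundary length (outer) = 57.00 mm.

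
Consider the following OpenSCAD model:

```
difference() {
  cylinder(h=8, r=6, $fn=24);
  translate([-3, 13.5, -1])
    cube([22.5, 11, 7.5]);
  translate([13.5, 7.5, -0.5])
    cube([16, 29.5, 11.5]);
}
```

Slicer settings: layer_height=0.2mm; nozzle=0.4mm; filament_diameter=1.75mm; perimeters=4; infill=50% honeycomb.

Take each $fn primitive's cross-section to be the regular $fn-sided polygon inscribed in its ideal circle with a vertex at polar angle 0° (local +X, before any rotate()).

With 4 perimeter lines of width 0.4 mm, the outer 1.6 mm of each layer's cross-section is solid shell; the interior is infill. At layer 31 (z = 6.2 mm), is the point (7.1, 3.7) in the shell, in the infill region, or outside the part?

At z = 6.2 mm: the r=6 cylinder gives a regular 24-gon of circumradius 6 (constant along its height); the 22.5×11 cube at (-3, 13.5) contributes its full rectangle; the cube at (13.5, 7.5) (footprint 16×29.5) is included at this height; Subtracting the remaining from the first: starting from the r=6 cylinder, the 22.5×11 cube at (-3, 13.5) misses the remaining region (no effect); the 16×29.5 cube at (13.5, 7.5) misses the remaining region (no effect) — 1 connected region. Overall, the cross-section is a single solid region. The nearest boundary edge runs (5.20, 3.00)→(5.80, 1.55); distance from the point to it = 2.03 mm. The point is not inside any of the regions above, so it lies outside the cross-section (2.03 mm from the nearest boundary).

outside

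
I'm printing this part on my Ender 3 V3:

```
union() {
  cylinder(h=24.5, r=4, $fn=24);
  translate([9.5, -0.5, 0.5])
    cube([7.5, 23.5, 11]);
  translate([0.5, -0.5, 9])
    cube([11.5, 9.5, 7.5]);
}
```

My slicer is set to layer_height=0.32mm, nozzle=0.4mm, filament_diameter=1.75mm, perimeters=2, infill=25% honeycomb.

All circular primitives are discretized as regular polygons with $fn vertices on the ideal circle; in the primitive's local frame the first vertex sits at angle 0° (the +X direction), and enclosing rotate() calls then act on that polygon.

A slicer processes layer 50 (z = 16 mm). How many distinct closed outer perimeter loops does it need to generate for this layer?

At z = 16 mm: the r=4 cylinder contributes a regular 24-gon of circumradius 4; the cube at (9.5, -0.5) is absent (z outside [0.5, 11.5]); the cube at (0.5, -0.5) is present — its section is the full 11.5×9.5 rectangle; Merging all regions: the regions partially overlap (shared area 12.17 mm²), so overlapping operands fuse into one piece — 1 connected region. The result has 1 disconnected region.

1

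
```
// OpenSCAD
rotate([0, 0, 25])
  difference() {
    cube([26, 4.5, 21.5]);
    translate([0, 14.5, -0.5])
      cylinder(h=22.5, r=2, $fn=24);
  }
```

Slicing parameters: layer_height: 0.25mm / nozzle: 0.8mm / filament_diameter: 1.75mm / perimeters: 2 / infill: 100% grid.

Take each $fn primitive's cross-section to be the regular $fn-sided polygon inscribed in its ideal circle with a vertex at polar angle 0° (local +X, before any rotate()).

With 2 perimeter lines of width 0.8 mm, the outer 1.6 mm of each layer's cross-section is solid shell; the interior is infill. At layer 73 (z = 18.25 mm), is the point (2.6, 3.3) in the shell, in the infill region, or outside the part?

At z = 18.25 mm: the cube (footprint 26×4.5) is included at this height; the r=2 cylinder at (0, 14.5) contributes a regular 24-gon of circumradius 2; Subtracting the remaining from the first: starting from the 26×4.5 cube, the r=2 cylinder at (0, 14.5) misses the remaining region (no effect) — 1 connected region; (whole slice rotated 25° about Z — lengths, areas and connectivity unchanged). Overall, the cross-section is a single solid region. Undo the 25° rotation: the query point maps to (3.751, 1.892) in the un-rotated model frame. The nearest boundary edge runs (26.00, 0.00)→(0.00, 0.00); distance from the point to it = 1.89 mm. The point is inside the cross-section and 1.89 mm from the nearest boundary — more than the 1.6 mm shell width (2 × 0.8), so it's in the infill interior.

infill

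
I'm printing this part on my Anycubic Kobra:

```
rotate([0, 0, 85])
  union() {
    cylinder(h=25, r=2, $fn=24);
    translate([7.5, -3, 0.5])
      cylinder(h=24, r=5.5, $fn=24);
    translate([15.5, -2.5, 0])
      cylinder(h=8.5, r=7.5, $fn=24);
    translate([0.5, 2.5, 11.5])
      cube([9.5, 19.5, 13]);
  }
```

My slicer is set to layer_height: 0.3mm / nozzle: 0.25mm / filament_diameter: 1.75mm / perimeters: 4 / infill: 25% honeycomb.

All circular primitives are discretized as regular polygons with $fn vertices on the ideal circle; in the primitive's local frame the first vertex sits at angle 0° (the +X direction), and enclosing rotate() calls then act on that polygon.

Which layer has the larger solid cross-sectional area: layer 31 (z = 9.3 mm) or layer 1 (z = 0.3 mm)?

Layer 31 (z = 9.3): the r=2 cylinder gives a regular 24-gon of circumradius 2 (constant along its height) (area = (24/2)·2.000²·sin(360°/24) = 12.42 mm²); the cylinder at (7.5, -3): section is a regular 24-gon, circumradius r=5.5 (area = (24/2)·5.500²·sin(360°/24) = 93.95 mm²); the cylinder at (15.5, -2.5) does not reach this height (z outside [0, 8.5]); the cube at (0.5, 2.5) is absent (z outside [11.5, 24.5]); Combining (union): the 2 present regions are separate (no shared area or edge), so areas and boundary lengths simply add and each stays a separate island — area = 106.37 mm²; (whole slice rotated 85° about Z — lengths, areas and connectivity unchanged). So its area = 106.37 mm². Layer 1 (z = 0.3): the cylinder: section is a regular 24-gon, circumradius r=2 (area = (24/2)·2.000²·sin(360°/24) = 12.42 mm²); the cylinder at (7.5, -3) is not intersected at this z (z outside [0.5, 24.5]); the r=7.5 cylinder at (15.5, -2.5) gives a regular 24-gon of circumradius 7.5 (constant along its height) (area = (24/2)·7.500²·sin(360°/24) = 174.70 mm²); the cube at (0.5, 2.5) is absent (z outside [11.5, 24.5]); Taking the union: the 2 present regions are separate (no shared area or edge), so areas and boundary lengths simply add and each stays a separate island — area = 187.13 mm²; (rotated 85° about Z; rotation is an isometry so areas/perimeters/island counts are preserved). So its area = 187.13 mm². Layer 1 is larger (187.13 vs 106.37 mm²).

layer 1 (z = 0.3 mm)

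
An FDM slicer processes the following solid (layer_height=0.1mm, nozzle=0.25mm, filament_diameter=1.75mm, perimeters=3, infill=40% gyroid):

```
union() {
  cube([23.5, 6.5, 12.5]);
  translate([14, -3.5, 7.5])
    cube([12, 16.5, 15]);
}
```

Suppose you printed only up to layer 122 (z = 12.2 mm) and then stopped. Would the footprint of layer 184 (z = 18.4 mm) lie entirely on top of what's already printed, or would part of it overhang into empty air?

entirely on top

Compare the two slices. At z = 12.2: the cube is present — its section is the full 23.5×6.5 rectangle (area 152.75 mm²); the cube at (14, -3.5) (footprint 12×16.5) is included at this height (area 198.00 mm²); Taking the union: the regions partially overlap — summed areas 350.75 mm² minus the doubly-counted overlap 61.75 mm² gives 289.00 mm² — area = 289.00 mm². At z = 18.4: the cube is not intersected at this z (z outside [0, 12.5]); the cube at (14, -3.5) is present — its section is the full 12×16.5 rectangle (area 198.00 mm²); Combining (union): only the 12×16.5 cube at (14, -3.5) is present, so the union is just that shape — area = 198.00 mm². Checking containment: the cross-section at z = 18.4 is a subset of the cross-section at z = 12.2.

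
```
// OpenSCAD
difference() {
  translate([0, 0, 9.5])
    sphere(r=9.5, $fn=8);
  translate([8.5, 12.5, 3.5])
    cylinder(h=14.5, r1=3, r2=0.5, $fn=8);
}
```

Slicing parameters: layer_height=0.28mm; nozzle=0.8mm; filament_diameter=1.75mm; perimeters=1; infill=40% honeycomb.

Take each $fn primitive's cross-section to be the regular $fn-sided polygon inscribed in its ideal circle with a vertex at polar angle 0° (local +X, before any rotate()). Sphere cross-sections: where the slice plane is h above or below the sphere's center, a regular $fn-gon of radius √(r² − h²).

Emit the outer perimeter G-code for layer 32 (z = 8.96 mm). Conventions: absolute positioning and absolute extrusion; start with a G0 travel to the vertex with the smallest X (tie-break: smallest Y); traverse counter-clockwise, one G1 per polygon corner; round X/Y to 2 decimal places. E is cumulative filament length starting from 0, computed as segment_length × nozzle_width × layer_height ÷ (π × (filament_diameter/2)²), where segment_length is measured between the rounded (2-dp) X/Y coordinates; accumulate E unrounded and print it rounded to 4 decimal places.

At z = 8.96 mm: the r=9.5 sphere contributes a regular 8-gon of circumradius √(9.5²−0.54²) = 9.485; the cone at (8.5, 12.5) (r1=3→r2=0.5) has section circumradius 2.059 here — a regular 8-gon; After the difference (first − rest): starting from the r=9.5 sphere, the cone at (8.5, 12.5) misses the remaining region (no effect) — 1 connected region. The outline is a single polygon with 8 vertices. Extrusion per mm of travel: 0.8 × 0.28 / (π × 0.875²) = 0.093128. Accumulating E over each segment gives final E = 5.4084.

G0 X-9.48 Y0.00 Z8.96
G1 X-6.71 Y-6.71 E0.6760
G1 X0.00 Y-9.48 E1.3521
G1 X6.71 Y-6.71 E2.0281
G1 X9.48 Y0.00 E2.7042
G1 X6.71 Y6.71 E3.3802
G1 X0.00 Y9.48 E4.0563
G1 X-6.71 Y6.71 E4.7323
G1 X-9.48 Y0.00 E5.4084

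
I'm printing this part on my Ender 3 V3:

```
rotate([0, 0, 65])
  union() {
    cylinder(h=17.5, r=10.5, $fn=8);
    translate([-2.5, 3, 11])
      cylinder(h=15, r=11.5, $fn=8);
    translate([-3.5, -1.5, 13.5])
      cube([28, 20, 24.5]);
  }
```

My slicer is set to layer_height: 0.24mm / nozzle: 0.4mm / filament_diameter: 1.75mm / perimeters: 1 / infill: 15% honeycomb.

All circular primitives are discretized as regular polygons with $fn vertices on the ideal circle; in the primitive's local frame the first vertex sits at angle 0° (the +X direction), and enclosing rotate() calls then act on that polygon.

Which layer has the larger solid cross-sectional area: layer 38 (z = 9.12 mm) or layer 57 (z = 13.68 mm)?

layer 57 (z = 13.68 mm)

Layer 38 (z = 9.12): the r=10.5 cylinder gives a regular 8-gon of circumradius 10.5 (constant along its height) (area = (8/2)·10.500²·sin(360°/8) = 311.83 mm²); the cylinder at (-2.5, 3) is not intersected at this z (z outside [11, 26]); the cube at (-3.5, -1.5) does not reach this height (z outside [13.5, 38]); Taking the union: only the r=10.5 cylinder is present, so the union is just that shape — area = 311.83 mm²; (whole slice rotated 65° about Z — lengths, areas and connectivity unchanged). So its area = 311.83 mm². Layer 57 (z = 13.68): the r=10.5 cylinder gives a regular 8-gon of circumradius 10.5 (constant along its height) (area = (8/2)·10.500²·sin(360°/8) = 311.83 mm²); the r=11.5 cylinder at (-2.5, 3) gives a regular 8-gon of circumradius 11.5 (constant along its height) (area = (8/2)·11.500²·sin(360°/8) = 374.06 mm²); the cube at (-3.5, -1.5) (footprint 28×20) is included at this height (area 560.00 mm²); Merging all regions: the regions partially overlap — summed areas 1245.89 mm² minus the doubly-counted overlap 425.79 mm² gives 820.10 mm² — area = 820.10 mm²; (rotated 65° about Z; rotation is an isometry so areas/perimeters/island counts are preserved). So its area = 820.10 mm². Layer 57 is larger (820.10 vs 311.83 mm²).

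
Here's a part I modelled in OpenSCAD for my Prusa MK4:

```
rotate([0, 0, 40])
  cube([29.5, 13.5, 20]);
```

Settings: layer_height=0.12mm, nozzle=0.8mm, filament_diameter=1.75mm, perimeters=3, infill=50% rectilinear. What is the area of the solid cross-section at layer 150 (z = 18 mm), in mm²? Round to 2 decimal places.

398.25 mm²

At z = 18 mm: the 29.5×13.5 cube contributes its full rectangle (area 398.25 mm²); (rotated 40° about Z; rotation is an isometry so areas/perimeters/island counts are preserved). Overall, the cross-section is a single solid region. Net area = 398.25 mm².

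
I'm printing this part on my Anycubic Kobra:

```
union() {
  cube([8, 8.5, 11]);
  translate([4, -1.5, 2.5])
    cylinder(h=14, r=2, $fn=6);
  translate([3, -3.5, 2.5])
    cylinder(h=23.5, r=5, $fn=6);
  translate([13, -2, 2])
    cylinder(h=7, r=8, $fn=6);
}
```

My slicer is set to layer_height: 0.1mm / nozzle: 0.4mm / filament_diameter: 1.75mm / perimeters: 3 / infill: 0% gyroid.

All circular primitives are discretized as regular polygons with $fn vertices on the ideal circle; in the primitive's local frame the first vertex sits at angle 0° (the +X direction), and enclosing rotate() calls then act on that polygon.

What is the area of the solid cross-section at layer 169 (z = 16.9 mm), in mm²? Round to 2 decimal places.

64.95 mm²

At z = 16.9 mm: the cube does not reach this height (z outside [0, 11]); the cylinder at (4, -1.5) is not intersected at this z (z outside [2.5, 16.5]); the r=5 cylinder at (3, -3.5) contributes a regular 6-gon of circumradius 5 (area = (6/2)·5.000²·sin(360°/6) = 64.95 mm²); the cylinder at (13, -2) does not reach this height (z outside [2, 9]); Taking the union: only the r=5 cylinder at (3, -3.5) is present, so the union is just that shape — area = 64.95 mm². Overall, the cross-section is a single solid region. Net area = 64.95 mm².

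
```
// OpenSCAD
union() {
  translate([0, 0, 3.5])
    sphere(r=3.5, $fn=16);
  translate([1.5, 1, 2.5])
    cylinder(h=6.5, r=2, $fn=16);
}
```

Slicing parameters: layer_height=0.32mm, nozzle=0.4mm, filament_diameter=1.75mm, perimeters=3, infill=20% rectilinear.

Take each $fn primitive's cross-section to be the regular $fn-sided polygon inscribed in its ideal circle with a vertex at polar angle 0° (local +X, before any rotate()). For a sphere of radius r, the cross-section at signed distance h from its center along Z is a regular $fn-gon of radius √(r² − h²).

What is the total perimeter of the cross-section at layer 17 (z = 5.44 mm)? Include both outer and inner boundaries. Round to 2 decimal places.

19.50 mm

At z = 5.44 mm: the r=3.5 sphere slices to a regular 16-gon of circumradius 2.913 (√(r²−h²) with h=1.94 from center) (perimeter = 2·16·2.913·sin(180°/16) = 18.19 mm); the cylinder at (1.5, 1): section is a regular 16-gon, circumradius r=2 (perimeter = 2·16·2.000·sin(180°/16) = 12.49 mm); Taking the union: the regions partially overlap (shared area 9.39 mm²), so the edge portions inside another operand are dropped and the merged outline is re-measured after clipping — boundary = 19.50 mm. Overall, the cross-section is a single solid region. Total boundary length (outer) = 19.50 mm.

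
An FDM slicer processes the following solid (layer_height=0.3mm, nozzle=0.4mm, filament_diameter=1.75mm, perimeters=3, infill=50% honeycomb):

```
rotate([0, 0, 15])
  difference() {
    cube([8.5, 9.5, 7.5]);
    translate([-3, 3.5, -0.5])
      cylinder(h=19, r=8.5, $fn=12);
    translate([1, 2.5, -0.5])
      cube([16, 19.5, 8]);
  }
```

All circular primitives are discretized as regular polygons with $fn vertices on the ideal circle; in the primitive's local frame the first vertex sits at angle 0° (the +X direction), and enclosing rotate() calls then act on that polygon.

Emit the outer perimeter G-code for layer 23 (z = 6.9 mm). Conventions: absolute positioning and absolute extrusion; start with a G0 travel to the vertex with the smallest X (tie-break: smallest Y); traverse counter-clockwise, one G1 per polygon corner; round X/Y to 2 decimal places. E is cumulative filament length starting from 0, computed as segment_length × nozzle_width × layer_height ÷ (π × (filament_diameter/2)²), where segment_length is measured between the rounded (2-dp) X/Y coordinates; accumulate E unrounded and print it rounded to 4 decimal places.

G0 X4.41 Y1.18 Z6.90
G1 X8.21 Y2.20 E0.1963
G1 X7.56 Y4.61 E0.3208
G1 X4.41 Y3.77 E0.4835
G1 X4.41 Y1.18 E0.6127

At z = 6.9 mm: the 8.5×9.5 cube contributes its full rectangle; the r=8.5 cylinder at (-3, 3.5) contributes a regular 12-gon of circumradius 8.5; the cube at (1, 2.5) (footprint 16×19.5) is included at this height; After the difference (first − rest): starting from the 8.5×9.5 cube, the r=8.5 cylinder at (-3, 3.5) partially overlaps it — only the 44.66 mm² overlap (of its 216.75 mm²) is removed, clipping the outline; the 16×19.5 cube at (1, 2.5) partially overlaps it — only the 27.08 mm² overlap (of its 312.00 mm²) is removed, clipping the outline — 1 connected region; (whole slice rotated 15° about Z — lengths, areas and connectivity unchanged). The outline is a single polygon with 4 vertices. Extrusion per mm of travel: 0.4 × 0.3 / (π × 0.875²) = 0.049890. Accumulating E over each segment gives final E = 0.6127.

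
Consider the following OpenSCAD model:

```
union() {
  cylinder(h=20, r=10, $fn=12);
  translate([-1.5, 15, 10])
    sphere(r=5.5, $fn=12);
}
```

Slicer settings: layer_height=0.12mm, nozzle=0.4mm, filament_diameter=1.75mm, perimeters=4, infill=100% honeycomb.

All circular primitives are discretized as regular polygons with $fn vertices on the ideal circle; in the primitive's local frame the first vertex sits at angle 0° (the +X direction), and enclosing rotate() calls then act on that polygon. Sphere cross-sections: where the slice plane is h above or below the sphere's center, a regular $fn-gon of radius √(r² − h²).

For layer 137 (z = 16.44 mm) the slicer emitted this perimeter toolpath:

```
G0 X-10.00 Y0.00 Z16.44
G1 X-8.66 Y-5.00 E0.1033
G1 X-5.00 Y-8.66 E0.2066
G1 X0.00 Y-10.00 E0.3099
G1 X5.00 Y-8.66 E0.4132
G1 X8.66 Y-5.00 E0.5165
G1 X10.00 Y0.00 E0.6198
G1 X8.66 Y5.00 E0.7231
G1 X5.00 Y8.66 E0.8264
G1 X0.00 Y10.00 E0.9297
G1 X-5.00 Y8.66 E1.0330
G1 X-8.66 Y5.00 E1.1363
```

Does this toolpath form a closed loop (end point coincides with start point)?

no

Start point (G0): (-10.00, 0.00). End point (last G1): the path does not return to the start — open.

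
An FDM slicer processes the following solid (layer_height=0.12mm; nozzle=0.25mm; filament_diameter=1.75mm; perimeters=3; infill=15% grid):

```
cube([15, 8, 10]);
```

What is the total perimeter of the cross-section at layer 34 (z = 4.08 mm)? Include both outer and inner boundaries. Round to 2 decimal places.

46.00 mm

At z = 4.08 mm: the 15×8 cube contributes its full rectangle (perimeter 46.00 mm). Overall, the cross-section is a single solid region. Total boundary length (outer) = 46.00 mm.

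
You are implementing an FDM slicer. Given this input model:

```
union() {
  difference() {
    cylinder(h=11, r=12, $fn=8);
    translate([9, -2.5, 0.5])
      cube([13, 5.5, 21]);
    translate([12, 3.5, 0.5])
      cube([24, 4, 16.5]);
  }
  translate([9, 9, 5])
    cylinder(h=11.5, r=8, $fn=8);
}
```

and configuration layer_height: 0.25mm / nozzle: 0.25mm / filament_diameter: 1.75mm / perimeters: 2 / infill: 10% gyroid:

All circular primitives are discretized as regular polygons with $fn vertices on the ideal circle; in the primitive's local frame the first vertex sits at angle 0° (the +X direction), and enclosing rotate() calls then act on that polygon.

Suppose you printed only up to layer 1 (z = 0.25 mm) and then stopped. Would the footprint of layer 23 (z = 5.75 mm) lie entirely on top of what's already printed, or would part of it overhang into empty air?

part overhangs

Compare the two slices. At z = 0.25: the r=12 cylinder contributes a regular 8-gon of circumradius 12 (area = (8/2)·12.000²·sin(360°/8) = 407.29 mm²); the cube at (9, -2.5) is absent (z outside [0.5, 21.5]); the cube at (12, 3.5) does not reach this height (z outside [0.5, 17]); After the difference (first − rest): none of the subtracted shapes is present at this height, so the r=12 cylinder is unchanged — area = 407.29 mm²; the cylinder at (9, 9) is not intersected at this z (z outside [5, 16.5]); Merging all regions: only the result so far is present, so the union is just that shape — area = 407.29 mm². At z = 5.75: the r=12 cylinder contributes a regular 8-gon of circumradius 12 (area = (8/2)·12.000²·sin(360°/8) = 407.29 mm²); the cube at (9, -2.5) is present — its section is the full 13×5.5 rectangle (area 71.50 mm²); the 24×4 cube at (12, 3.5) contributes its full rectangle (area 96.00 mm²); Subtracting the remaining from the first: starting from the r=12 cylinder (407.29 mm²), the 13×5.5 cube at (9, -2.5) partially overlaps it — only the 13.34 mm² overlap (of its 71.50 mm²) is removed, clipping the outline; the 24×4 cube at (12, 3.5) misses the remaining region (no effect) — area = 393.95 mm²; the r=8 cylinder at (9, 9) contributes a regular 8-gon of circumradius 8 (area = (8/2)·8.000²·sin(360°/8) = 181.02 mm²); Merging all regions: the regions partially overlap — summed areas 574.97 mm² minus the doubly-counted overlap 54.97 mm² gives 520.00 mm² — area = 520.00 mm². Checking containment: at z = 5.75 the cross-section extends beyond the z = 0.25 cross-section by about 122.89 mm².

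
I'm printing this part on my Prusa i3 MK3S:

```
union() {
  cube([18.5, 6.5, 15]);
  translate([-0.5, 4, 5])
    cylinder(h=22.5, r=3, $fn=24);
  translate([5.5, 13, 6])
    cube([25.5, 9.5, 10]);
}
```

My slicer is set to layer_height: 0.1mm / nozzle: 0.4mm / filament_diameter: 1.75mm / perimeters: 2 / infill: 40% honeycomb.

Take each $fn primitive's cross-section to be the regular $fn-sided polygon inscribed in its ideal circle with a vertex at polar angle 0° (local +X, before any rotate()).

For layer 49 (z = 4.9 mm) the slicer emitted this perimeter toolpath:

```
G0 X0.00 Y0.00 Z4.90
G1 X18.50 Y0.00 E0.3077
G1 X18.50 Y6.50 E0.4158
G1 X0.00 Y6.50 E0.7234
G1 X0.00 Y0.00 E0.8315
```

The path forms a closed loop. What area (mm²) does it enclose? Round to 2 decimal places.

Apply the shoelace formula to the sequence of (X, Y) vertices; enclosed area = 120.25 mm².

120.25 mm²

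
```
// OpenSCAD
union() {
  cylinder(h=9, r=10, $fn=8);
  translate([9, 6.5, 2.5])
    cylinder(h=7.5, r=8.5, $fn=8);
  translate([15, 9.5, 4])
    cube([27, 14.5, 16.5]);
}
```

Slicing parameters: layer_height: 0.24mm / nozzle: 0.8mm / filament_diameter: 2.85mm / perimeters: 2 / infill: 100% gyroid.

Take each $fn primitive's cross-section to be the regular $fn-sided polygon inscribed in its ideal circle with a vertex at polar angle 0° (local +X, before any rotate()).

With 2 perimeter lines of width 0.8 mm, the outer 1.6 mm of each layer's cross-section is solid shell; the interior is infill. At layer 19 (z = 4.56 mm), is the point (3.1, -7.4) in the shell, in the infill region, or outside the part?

shell

At z = 4.56 mm: the r=10 cylinder gives a regular 8-gon of circumradius 10 (constant along its height); the r=8.5 cylinder at (9, 6.5) gives a regular 8-gon of circumradius 8.5 (constant along its height); the 27×14.5 cube at (15, 9.5) contributes its full rectangle; Combining (union): the regions partially overlap (shared area 62.76 mm²), so overlapping operands fuse into one piece — 1 connected region. Overall, the cross-section is a single solid region. The nearest boundary edge runs (7.07, -7.07)→(-0.00, -10.00); distance from the point to it = 1.22 mm. The point is inside the cross-section, 1.22 mm from the nearest boundary — within the 1.6 mm shell band (2 × 0.8).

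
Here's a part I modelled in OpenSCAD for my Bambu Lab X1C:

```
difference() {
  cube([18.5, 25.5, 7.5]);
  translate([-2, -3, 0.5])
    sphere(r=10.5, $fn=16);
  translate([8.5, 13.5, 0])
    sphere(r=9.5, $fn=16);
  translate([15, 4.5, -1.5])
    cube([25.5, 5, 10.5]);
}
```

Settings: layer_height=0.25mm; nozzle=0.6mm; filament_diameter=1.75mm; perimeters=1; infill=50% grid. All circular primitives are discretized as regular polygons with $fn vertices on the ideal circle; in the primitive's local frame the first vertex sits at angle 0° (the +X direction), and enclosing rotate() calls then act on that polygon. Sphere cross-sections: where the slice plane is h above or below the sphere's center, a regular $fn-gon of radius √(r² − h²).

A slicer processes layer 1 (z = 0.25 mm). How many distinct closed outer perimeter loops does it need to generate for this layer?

At z = 0.25 mm: the cube (footprint 18.5×25.5) is included at this height; the sphere at (-2, -3): section is a regular 16-gon, circumradius = √(r²−h²) = √(10.5²−0.25²) = 10.497; the sphere at (8.5, 13.5): section is a regular 16-gon, circumradius = √(r²−h²) = √(9.5²−0.25²) = 9.497; the 25.5×5 cube at (15, 4.5) contributes its full rectangle; After the difference (first − rest): starting from the 18.5×25.5 cube, the r=10.5 sphere at (-2, -3) partially overlaps it — only the 39.14 mm² overlap (of its 337.34 mm²) is removed, clipping the outline; the r=9.5 sphere at (8.5, 13.5) partially overlaps it — only the 271.17 mm² overlap (of its 276.11 mm²) is removed, clipping the outline; the 25.5×5 cube at (15, 4.5) partially overlaps it — only the 14.44 mm² overlap (of its 127.50 mm²) is removed, clipping the outline — 3 connected regions. The result has 3 disconnected regions.

3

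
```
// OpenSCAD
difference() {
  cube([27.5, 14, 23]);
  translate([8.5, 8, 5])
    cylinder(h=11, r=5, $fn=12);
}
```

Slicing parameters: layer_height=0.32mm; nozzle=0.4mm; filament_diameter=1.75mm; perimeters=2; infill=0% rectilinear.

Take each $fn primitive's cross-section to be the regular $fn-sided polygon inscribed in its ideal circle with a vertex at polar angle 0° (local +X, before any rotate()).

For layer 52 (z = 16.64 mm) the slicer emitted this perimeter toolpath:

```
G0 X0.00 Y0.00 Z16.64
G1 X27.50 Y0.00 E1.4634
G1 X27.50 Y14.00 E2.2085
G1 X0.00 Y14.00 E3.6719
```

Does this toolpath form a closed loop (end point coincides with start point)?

Start point (G0): (0.00, 0.00). End point (last G1): the path does not return to the start — open.

no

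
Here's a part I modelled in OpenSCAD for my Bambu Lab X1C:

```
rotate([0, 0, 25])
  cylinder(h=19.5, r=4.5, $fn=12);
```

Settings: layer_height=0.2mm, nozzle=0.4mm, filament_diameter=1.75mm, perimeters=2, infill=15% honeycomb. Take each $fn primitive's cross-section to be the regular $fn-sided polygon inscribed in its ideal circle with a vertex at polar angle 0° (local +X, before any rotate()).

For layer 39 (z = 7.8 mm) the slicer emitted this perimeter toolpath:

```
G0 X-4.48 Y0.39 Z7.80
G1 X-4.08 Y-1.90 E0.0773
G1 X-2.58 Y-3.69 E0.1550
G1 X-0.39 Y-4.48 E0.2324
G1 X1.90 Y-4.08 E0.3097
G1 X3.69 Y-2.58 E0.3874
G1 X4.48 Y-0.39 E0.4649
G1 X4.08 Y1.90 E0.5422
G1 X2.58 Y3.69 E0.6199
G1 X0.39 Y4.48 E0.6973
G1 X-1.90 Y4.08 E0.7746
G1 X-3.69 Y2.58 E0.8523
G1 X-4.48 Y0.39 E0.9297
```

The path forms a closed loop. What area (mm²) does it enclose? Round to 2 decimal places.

60.75 mm²

Apply the shoelace formula to the sequence of (X, Y) vertices; enclosed area = 60.75 mm².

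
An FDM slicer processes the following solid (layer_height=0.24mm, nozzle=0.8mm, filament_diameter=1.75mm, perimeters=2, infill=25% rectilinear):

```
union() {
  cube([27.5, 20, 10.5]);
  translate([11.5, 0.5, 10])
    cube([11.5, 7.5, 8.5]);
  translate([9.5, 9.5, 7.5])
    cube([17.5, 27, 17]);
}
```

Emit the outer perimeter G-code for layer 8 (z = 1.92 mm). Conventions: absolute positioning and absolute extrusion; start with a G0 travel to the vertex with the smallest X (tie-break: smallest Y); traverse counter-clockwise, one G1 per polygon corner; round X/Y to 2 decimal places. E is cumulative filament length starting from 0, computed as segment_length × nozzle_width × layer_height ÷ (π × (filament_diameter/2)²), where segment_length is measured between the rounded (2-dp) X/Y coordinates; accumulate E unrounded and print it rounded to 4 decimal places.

G0 X0.00 Y0.00 Z1.92
G1 X27.50 Y0.00 E2.1952
G1 X27.50 Y20.00 E3.7917
G1 X0.00 Y20.00 E5.9868
G1 X0.00 Y0.00 E7.5833

At z = 1.92 mm: the 27.5×20 cube contributes its full rectangle; the cube at (11.5, 0.5) does not reach this height (z outside [10, 18.5]); the cube at (9.5, 9.5) is not intersected at this z (z outside [7.5, 24.5]); Combining (union): only the 27.5×20 cube is present, so the union is just that shape — 1 connected region. The outline is a single polygon with 4 vertices. Extrusion per mm of travel: 0.8 × 0.24 / (π × 0.875²) = 0.079824. Accumulating E over each segment gives final E = 7.5833.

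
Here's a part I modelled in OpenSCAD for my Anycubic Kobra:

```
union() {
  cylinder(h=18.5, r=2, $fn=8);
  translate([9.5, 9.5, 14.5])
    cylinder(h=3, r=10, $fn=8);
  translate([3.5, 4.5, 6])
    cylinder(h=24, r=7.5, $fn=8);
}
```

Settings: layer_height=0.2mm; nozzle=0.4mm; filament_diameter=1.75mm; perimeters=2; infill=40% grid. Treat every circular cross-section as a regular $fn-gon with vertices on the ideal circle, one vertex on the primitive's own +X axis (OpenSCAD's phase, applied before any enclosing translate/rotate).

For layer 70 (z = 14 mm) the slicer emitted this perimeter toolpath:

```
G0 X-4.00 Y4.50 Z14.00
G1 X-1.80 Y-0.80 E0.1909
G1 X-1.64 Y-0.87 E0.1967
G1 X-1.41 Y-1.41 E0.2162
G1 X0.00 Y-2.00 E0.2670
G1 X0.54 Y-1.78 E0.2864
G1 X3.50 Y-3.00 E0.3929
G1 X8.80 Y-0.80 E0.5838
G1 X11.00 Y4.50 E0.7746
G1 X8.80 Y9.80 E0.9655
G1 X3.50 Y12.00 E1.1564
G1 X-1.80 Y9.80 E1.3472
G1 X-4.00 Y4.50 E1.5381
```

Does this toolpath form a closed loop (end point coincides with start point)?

Start point (G0): (-4.00, 4.50). End point (last G1): the path returns to the start — closed.

yes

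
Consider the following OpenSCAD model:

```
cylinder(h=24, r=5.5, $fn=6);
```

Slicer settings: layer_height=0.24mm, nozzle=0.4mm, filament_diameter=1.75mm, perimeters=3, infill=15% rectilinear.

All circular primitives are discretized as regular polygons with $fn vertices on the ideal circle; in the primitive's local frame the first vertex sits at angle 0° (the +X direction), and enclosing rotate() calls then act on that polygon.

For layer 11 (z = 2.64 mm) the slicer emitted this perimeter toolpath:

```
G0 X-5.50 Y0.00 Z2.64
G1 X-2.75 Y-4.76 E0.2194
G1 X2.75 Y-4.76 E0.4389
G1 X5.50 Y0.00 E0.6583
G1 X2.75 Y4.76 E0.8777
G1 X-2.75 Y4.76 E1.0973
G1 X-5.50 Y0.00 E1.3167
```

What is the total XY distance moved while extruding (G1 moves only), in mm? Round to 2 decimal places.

32.99 mm

Sum the Euclidean lengths of each G1 segment: total = 32.99 mm.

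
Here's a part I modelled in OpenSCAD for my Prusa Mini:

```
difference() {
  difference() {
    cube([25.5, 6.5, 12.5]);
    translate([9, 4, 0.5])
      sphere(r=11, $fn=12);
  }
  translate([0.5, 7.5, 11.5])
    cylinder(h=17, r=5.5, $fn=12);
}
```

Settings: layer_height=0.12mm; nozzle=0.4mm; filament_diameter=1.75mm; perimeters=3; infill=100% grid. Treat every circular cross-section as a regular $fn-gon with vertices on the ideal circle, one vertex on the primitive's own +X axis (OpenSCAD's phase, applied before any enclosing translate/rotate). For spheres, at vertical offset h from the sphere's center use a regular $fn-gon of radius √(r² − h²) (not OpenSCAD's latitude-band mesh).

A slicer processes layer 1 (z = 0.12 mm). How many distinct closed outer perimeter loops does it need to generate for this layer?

1

At z = 0.12 mm: the cube (footprint 25.5×6.5) is included at this height; the sphere at (9, 4): section is a regular 12-gon, circumradius = √(r²−h²) = √(11²−0.38²) = 10.993; Subtracting the remaining from the first: starting from the 25.5×6.5 cube, the r=11 sphere at (9, 4) partially overlaps it — only the 126.98 mm² overlap (of its 362.57 mm²) is removed, clipping the outline — 1 connected region; the cylinder at (0.5, 7.5) is absent (z outside [11.5, 28.5]); Subtracting the remaining from the first: none of the subtracted shapes is present at this height, so that combined region is unchanged — 1 connected region. The result has 1 disconnected region.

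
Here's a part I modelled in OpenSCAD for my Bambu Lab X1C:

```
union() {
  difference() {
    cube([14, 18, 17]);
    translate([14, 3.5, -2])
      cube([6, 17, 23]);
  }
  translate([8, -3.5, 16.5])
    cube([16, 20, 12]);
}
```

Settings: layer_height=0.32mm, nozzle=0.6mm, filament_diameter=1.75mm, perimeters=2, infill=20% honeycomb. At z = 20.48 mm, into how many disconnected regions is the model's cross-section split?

At z = 20.48 mm: the cube does not reach this height (z outside [0, 17]); the 6×17 cube at (14, 3.5) contributes its full rectangle; Subtracting the remaining from the first: the first operand is absent here, so nothing remains; the cube at (8, -3.5) is present — its section is the full 16×20 rectangle; Combining (union): only the 16×20 cube at (8, -3.5) is present, so the union is just that shape — 1 connected region. The result has 1 disconnected region.

1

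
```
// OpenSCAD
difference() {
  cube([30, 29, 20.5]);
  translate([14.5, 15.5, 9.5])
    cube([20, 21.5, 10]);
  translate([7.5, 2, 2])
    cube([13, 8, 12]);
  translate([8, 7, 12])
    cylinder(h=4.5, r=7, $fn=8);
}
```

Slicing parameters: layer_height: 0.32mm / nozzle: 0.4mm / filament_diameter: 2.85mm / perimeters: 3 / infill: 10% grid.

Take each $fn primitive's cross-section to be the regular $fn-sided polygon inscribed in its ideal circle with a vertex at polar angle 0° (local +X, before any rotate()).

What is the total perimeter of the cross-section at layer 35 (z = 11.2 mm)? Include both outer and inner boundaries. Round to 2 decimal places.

At z = 11.2 mm: the 30×29 cube contributes its full rectangle (perimeter 118.00 mm); the cube at (14.5, 15.5) is present — its section is the full 20×21.5 rectangle (perimeter 83.00 mm); the 13×8 cube at (7.5, 2) contributes its full rectangle (perimeter 42.00 mm); the cylinder at (8, 7) does not reach this height (z outside [12, 16.5]); Taking the first minus the rest: starting from the 30×29 cube, the 20×21.5 cube at (14.5, 15.5) partially overlaps it — only the 209.25 mm² overlap (of its 430.00 mm²) is removed, clipping the outline; the 13×8 cube at (7.5, 2) lies wholly inside it (removes its full 104.00 mm² and its 42.00 mm outline becomes a hole wall) — boundary (outer + 1 inner loop) = 160.00 mm. Overall, the cross-section is one region with 1 hole. Total boundary length (outer + inner) = 160.00 mm.

160.00 mm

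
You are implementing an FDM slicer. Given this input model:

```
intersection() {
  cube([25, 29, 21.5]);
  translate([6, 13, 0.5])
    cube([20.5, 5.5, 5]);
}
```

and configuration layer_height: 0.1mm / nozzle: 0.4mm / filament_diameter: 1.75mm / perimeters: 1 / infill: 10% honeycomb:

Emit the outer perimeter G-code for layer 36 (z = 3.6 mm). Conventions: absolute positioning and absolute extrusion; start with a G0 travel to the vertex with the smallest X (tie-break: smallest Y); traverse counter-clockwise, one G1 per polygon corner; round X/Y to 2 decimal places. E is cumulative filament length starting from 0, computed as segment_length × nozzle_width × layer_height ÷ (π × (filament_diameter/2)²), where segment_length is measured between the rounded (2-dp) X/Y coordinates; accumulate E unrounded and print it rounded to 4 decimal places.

At z = 3.6 mm: the 25×29 cube contributes its full rectangle; the cube at (6, 13) is present — its section is the full 20.5×5.5 rectangle; Taking the intersection: the 20.5×5.5 cube at (6, 13) partially overlaps the 25×29 cube; clipping to the common part keeps 104.50 mm² — 1 connected region. The outline is a single polygon with 4 vertices. Extrusion per mm of travel: 0.4 × 0.1 / (π × 0.875²) = 0.016630. Accumulating E over each segment gives final E = 0.8149.

G0 X6.00 Y13.00 Z3.60
G1 X25.00 Y13.00 E0.3160
G1 X25.00 Y18.50 E0.4074
G1 X6.00 Y18.50 E0.7234
G1 X6.00 Y13.00 E0.8149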